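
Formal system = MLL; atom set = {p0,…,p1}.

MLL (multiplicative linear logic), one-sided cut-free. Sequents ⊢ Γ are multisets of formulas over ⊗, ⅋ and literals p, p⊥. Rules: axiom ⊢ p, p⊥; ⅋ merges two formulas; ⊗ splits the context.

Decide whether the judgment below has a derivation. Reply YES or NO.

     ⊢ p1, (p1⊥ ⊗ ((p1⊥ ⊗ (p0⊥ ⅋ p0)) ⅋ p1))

Proof tree:
[⊗]  ⊢ p1, (p1⊥ ⊗ ((p1⊥ ⊗ (p0⊥ ⅋ p0)) ⅋ p1))
  [Ax]  ⊢ p1, p1⊥
  [⅋]  ⊢ ((p1⊥ ⊗ (p0⊥ ⅋ p0)) ⅋ p1)
    [⊗]  ⊢ p1, (p1⊥ ⊗ (p0⊥ ⅋ p0))
      [Ax]  ⊢ p1, p1⊥
      [⅋]  ⊢ (p0⊥ ⅋ p0)
        [Ax]  ⊢ p0, p0⊥

Result: YES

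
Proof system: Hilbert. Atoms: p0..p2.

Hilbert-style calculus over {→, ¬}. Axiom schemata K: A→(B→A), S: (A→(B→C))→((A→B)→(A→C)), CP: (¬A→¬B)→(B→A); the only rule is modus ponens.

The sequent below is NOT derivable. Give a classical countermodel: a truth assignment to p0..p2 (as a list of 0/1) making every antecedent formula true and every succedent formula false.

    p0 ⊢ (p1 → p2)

Search for a countermodel by truth-table:
  v=000: Γ:[p0=F] Δ:[(p1 → p2)=T] refutes=False
  v=001: Γ:[p0=F] Δ:[(p1 → p2)=T] refutes=False
  v=010: Γ:[p0=F] Δ:[(p1 → p2)=F] refutes=False
  v=011: Γ:[p0=F] Δ:[(p1 → p2)=T] refutes=False
  v=100: Γ:[p0=T] Δ:[(p1 → p2)=T] refutes=False
  v=101: Γ:[p0=T] Δ:[(p1 → p2)=T] refutes=False
  v=110: Γ:[p0=T] Δ:[(p1 → p2)=F] refutes=True  ← countermodel

Result: [1, 1, 0]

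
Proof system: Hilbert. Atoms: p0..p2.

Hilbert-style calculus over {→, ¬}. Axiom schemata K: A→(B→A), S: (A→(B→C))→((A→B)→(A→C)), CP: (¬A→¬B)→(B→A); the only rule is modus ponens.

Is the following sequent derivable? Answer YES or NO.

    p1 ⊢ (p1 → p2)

Search for a countermodel by truth-table:
  v=000: Γ:[p1=F] Δ:[(p1 → p2)=T] refutes=False
  v=001: Γ:[p1=F] Δ:[(p1 → p2)=T] refutes=False
  v=010: Γ:[p1=T] Δ:[(p1 → p2)=F] refutes=True  ← countermodel

Result: NO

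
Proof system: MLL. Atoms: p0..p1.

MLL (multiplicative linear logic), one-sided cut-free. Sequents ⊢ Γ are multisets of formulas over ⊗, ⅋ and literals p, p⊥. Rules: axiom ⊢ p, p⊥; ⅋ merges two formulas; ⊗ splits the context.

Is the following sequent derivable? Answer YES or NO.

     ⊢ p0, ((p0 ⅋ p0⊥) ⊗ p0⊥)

Derivation trace:
[⊗]  ⊢ p0, ((p0 ⅋ p0⊥) ⊗ p0⊥)
  [⅋]  ⊢ (p0 ⅋ p0⊥)
    [Ax]  ⊢ p0, p0⊥
  [Ax]  ⊢ p0, p0⊥

Result: YES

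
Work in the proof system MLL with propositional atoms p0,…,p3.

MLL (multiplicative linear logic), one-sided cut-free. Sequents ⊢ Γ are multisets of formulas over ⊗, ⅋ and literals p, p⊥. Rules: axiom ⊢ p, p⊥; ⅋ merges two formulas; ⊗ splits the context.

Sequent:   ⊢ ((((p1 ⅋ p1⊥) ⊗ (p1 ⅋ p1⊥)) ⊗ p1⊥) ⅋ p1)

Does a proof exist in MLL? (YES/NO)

Derivation (root first):
[⅋]  ⊢ ((((p1 ⅋ p1⊥) ⊗ (p1 ⅋ p1⊥)) ⊗ p1⊥) ⅋ p1)
  [⊗]  ⊢ p1, (((p1 ⅋ p1⊥) ⊗ (p1 ⅋ p1⊥)) ⊗ p1⊥)
    [⊗]  ⊢ ((p1 ⅋ p1⊥) ⊗ (p1 ⅋ p1⊥))
      [⅋]  ⊢ (p1 ⅋ p1⊥)
        [Ax]  ⊢ p1, p1⊥
      [⅋]  ⊢ (p1 ⅋ p1⊥)
        [Ax]  ⊢ p1, p1⊥
    [Ax]  ⊢ p1, p1⊥

Result: YES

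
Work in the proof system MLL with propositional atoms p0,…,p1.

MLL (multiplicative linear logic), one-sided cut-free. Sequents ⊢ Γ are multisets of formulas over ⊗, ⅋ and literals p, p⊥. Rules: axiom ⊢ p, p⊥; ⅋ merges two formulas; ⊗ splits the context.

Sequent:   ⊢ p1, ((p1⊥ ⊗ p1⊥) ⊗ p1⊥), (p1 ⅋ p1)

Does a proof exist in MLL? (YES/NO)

Proof tree:
[⅋]  ⊢ p1, ((p1⊥ ⊗ p1⊥) ⊗ p1⊥), (p1 ⅋ p1)
  [⊗]  ⊢ p1, p1, p1, ((p1⊥ ⊗ p1⊥) ⊗ p1⊥)
    [⊗]  ⊢ p1, p1, (p1⊥ ⊗ p1⊥)
      [Ax]  ⊢ p1, p1⊥
      [Ax]  ⊢ p1, p1⊥
    [Ax]  ⊢ p1, p1⊥

Result: YES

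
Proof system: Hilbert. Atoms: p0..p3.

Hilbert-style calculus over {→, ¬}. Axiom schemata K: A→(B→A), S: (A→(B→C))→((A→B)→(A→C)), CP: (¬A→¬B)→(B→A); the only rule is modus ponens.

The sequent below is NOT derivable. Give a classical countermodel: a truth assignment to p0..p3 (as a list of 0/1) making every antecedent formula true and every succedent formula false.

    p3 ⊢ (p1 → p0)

Enumerate valuations to refute Γ ⊢ Δ:
  v=0000: Γ:[p3=F] Δ:[(p1 → p0)=T] refutes=False
  v=0001: Γ:[p3=T] Δ:[(p1 → p0)=T] refutes=False
  v=0010: Γ:[p3=F] Δ:[(p1 → p0)=T] refutes=False
  v=0011: Γ:[p3=T] Δ:[(p1 → p0)=T] refutes=False
  v=0100: Γ:[p3=F] Δ:[(p1 → p0)=F] refutes=False
  v=0101: Γ:[p3=T] Δ:[(p1 → p0)=F] refutes=True  ← countermodel

Result: [0, 1, 0, 1]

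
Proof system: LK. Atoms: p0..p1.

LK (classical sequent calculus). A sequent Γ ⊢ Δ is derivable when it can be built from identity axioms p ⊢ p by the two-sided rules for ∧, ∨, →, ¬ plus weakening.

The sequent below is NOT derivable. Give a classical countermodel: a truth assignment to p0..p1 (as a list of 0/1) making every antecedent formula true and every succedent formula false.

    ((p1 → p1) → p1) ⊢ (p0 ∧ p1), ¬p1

Search for a countermodel by truth-table:
  v=00: Γ:[((p1 → p1) → p1)=F] Δ:[(p0 ∧ p1)=F, ¬p1=T] refutes=False
  v=01: Γ:[((p1 → p1) → p1)=T] Δ:[(p0 ∧ p1)=F, ¬p1=F] refutes=True  ← countermodel

Result: [0, 1]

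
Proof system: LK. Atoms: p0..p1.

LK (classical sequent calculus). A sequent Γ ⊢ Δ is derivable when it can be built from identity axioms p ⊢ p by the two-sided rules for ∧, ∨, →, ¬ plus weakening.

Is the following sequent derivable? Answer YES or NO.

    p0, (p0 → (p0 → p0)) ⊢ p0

Derivation (root first):
[→L] p0, (p0 → (p0 → p0)) ⊢ p0
  [Ax] p0 ⊢ p0
  [→L] p0, (p0 → p0) ⊢ p0
    [Ax] p0 ⊢ p0
    [Ax] p0 ⊢ p0

Result: YES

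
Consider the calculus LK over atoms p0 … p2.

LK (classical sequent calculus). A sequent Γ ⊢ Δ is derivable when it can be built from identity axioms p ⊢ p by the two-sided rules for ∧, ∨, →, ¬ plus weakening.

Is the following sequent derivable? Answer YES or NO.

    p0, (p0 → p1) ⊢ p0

Proof tree:
[→L] p0, (p0 → p1) ⊢ p0
  [Ax] p0 ⊢ p0
  [WL] p0, p1 ⊢ p0
    [Ax] p0 ⊢ p0

Result: YES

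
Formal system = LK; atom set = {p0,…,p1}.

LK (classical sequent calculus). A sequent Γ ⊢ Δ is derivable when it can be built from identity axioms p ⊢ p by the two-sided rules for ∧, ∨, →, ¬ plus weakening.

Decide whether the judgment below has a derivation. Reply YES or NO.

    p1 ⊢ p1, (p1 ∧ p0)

Derivation trace:
[∧R] p1 ⊢ p1, (p1 ∧ p0)
  [Ax] p1 ⊢ p1
  [WR] p1 ⊢ p1, p0
    [Ax] p1 ⊢ p1

Result: YES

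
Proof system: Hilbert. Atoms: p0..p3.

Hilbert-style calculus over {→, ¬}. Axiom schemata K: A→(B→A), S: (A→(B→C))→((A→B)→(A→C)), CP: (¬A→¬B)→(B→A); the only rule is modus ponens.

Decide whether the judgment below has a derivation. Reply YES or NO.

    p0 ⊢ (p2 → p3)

Enumerate valuations to refute Γ ⊢ Δ:
  v=0000: Γ:[p0=F] Δ:[(p2 → p3)=T] refutes=False
  v=0001: Γ:[p0=F] Δ:[(p2 → p3)=T] refutes=False
  v=0010: Γ:[p0=F] Δ:[(p2 → p3)=F] refutes=False
  v=0011: Γ:[p0=F] Δ:[(p2 → p3)=T] refutes=False
  v=0100: Γ:[p0=F] Δ:[(p2 → p3)=T] refutes=False
  v=0101: Γ:[p0=F] Δ:[(p2 → p3)=T] refutes=False
  v=0110: Γ:[p0=F] Δ:[(p2 → p3)=F] refutes=False
  v=0111: Γ:[p0=F] Δ:[(p2 → p3)=T] refutes=False
  v=1000: Γ:[p0=T] Δ:[(p2 → p3)=T] refutes=False
  v=1001: Γ:[p0=T] Δ:[(p2 → p3)=T] refutes=False
  v=1010: Γ:[p0=T] Δ:[(p2 → p3)=F] refutes=True  ← countermodel

Result: NO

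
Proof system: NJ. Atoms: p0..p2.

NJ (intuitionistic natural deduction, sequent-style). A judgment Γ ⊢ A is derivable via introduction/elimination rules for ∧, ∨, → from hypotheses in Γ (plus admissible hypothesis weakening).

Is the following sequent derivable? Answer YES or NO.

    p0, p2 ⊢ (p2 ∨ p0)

Derivation (root first):
[∨I₂] p0, p2 ⊢ (p2 ∨ p0)
  [Wk] p0, p2 ⊢ p0
    [Ax] p0 ⊢ p0

Result: YES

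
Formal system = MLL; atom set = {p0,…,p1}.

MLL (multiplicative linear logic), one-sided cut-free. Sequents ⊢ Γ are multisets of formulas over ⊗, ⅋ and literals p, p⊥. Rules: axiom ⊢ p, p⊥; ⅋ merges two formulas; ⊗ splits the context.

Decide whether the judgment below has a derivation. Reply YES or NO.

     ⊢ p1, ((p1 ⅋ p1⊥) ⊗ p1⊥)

Proof tree:
[⊗]  ⊢ p1, ((p1 ⅋ p1⊥) ⊗ p1⊥)
  [⅋]  ⊢ (p1 ⅋ p1⊥)
    [Ax]  ⊢ p1, p1⊥
  [Ax]  ⊢ p1, p1⊥

Result: YES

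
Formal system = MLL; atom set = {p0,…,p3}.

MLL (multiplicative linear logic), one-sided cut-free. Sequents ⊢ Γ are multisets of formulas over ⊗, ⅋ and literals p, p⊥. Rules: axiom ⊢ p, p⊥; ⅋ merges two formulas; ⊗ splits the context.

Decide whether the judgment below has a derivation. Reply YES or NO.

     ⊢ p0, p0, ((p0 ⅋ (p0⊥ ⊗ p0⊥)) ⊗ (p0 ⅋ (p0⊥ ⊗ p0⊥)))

Proof tree:
[⊗]  ⊢ p0, p0, ((p0 ⅋ (p0⊥ ⊗ p0⊥)) ⊗ (p0 ⅋ (p0⊥ ⊗ p0⊥)))
  [⅋]  ⊢ p0, (p0 ⅋ (p0⊥ ⊗ p0⊥))
    [⊗]  ⊢ p0, p0, (p0⊥ ⊗ p0⊥)
      [Ax]  ⊢ p0, p0⊥
      [Ax]  ⊢ p0, p0⊥
  [⅋]  ⊢ p0, (p0 ⅋ (p0⊥ ⊗ p0⊥))
    [⊗]  ⊢ p0, p0, (p0⊥ ⊗ p0⊥)
      [Ax]  ⊢ p0, p0⊥
      [Ax]  ⊢ p0, p0⊥

Result: YES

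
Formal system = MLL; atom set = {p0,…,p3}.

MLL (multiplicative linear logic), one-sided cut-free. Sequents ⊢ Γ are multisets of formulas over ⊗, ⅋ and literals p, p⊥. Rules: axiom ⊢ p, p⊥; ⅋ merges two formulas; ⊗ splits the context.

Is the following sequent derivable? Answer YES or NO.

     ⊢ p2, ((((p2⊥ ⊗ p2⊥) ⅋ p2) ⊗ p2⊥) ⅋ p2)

Derivation (root first):
[⅋]  ⊢ p2, ((((p2⊥ ⊗ p2⊥) ⅋ p2) ⊗ p2⊥) ⅋ p2)
  [⊗]  ⊢ p2, p2, (((p2⊥ ⊗ p2⊥) ⅋ p2) ⊗ p2⊥)
    [⅋]  ⊢ p2, ((p2⊥ ⊗ p2⊥) ⅋ p2)
      [⊗]  ⊢ p2, p2, (p2⊥ ⊗ p2⊥)
        [Ax]  ⊢ p2, p2⊥
        [Ax]  ⊢ p2, p2⊥
    [Ax]  ⊢ p2, p2⊥

Result: YES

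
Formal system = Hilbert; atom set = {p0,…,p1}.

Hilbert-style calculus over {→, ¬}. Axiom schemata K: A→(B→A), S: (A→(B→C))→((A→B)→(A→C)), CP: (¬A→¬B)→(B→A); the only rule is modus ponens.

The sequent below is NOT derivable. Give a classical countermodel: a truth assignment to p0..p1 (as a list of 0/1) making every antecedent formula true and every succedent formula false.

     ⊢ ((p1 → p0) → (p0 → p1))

Enumerate valuations to refute Γ ⊢ Δ:
  v=00: Γ:[] Δ:[((p1 → p0) → (p0 → p1))=T] refutes=False
  v=01: Γ:[] Δ:[((p1 → p0) → (p0 → p1))=T] refutes=False
  v=10: Γ:[] Δ:[((p1 → p0) → (p0 → p1))=F] refutes=True  ← countermodel

Result: [1, 0]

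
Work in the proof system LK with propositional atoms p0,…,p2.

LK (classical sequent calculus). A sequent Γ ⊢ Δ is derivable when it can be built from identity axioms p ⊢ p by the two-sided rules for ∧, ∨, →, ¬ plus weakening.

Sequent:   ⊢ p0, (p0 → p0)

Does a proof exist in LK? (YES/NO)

Derivation trace:
[→R]  ⊢ p0, (p0 → p0)
  [WR] p0 ⊢ p0, p0
    [Ax] p0 ⊢ p0

Result: YES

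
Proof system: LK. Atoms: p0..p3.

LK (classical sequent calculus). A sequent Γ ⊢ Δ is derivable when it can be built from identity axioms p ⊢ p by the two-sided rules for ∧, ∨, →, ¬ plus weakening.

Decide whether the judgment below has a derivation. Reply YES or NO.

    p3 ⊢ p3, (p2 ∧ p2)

Derivation (root first):
[∧R] p3 ⊢ p3, (p2 ∧ p2)
  [WR] p3 ⊢ p3, p2
    [Ax] p3 ⊢ p3
  [WR] p3 ⊢ p3, p2
    [Ax] p3 ⊢ p3

Result: YES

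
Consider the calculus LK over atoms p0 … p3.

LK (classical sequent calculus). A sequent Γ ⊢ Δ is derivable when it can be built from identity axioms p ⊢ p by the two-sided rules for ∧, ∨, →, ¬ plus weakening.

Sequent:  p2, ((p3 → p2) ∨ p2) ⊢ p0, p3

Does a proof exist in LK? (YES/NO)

Truth-table refutation:
  v=0000: Γ:[p2=F, ((p3 → p2) ∨ p2)=T] Δ:[p0=F, p3=F] refutes=False
  v=0001: Γ:[p2=F, ((p3 → p2) ∨ p2)=F] Δ:[p0=F, p3=T] refutes=False
  v=0010: Γ:[p2=T, ((p3 → p2) ∨ p2)=T] Δ:[p0=F, p3=F] refutes=True  ← countermodel

Result: NO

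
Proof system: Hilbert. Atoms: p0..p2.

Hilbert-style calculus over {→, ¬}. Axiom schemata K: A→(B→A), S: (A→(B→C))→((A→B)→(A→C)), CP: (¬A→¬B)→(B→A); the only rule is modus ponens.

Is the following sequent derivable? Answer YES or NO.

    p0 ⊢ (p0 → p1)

Search for a countermodel by truth-table:
  v=000: Γ:[p0=F] Δ:[(p0 → p1)=T] refutes=False
  v=001: Γ:[p0=F] Δ:[(p0 → p1)=T] refutes=False
  v=010: Γ:[p0=F] Δ:[(p0 → p1)=T] refutes=False
  v=011: Γ:[p0=F] Δ:[(p0 → p1)=T] refutes=False
  v=100: Γ:[p0=T] Δ:[(p0 → p1)=F] refutes=True  ← countermodel

Result: NO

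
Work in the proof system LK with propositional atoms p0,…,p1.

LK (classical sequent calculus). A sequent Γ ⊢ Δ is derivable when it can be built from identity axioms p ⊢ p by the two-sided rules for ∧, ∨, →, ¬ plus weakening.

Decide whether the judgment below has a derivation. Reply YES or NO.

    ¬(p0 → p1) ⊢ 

Search for a countermodel by truth-table:
  v=00: Γ:[¬(p0 → p1)=F] Δ:[] refutes=False
  v=01: Γ:[¬(p0 → p1)=F] Δ:[] refutes=False
  v=10: Γ:[¬(p0 → p1)=T] Δ:[] refutes=True  ← countermodel

Result: NO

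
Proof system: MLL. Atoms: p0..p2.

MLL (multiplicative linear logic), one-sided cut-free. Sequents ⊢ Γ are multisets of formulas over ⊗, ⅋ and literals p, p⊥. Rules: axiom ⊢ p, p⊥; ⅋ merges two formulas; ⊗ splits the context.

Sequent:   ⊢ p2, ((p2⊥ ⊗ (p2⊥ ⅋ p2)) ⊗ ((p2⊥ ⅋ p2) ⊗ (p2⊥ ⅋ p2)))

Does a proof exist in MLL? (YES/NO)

Derivation trace:
[⊗]  ⊢ p2, ((p2⊥ ⊗ (p2⊥ ⅋ p2)) ⊗ ((p2⊥ ⅋ p2) ⊗ (p2⊥ ⅋ p2)))
  [⊗]  ⊢ p2, (p2⊥ ⊗ (p2⊥ ⅋ p2))
    [Ax]  ⊢ p2, p2⊥
    [⅋]  ⊢ (p2⊥ ⅋ p2)
      [Ax]  ⊢ p2, p2⊥
  [⊗]  ⊢ ((p2⊥ ⅋ p2) ⊗ (p2⊥ ⅋ p2))
    [⅋]  ⊢ (p2⊥ ⅋ p2)
      [Ax]  ⊢ p2, p2⊥
    [⅋]  ⊢ (p2⊥ ⅋ p2)
      [Ax]  ⊢ p2, p2⊥

Result: YES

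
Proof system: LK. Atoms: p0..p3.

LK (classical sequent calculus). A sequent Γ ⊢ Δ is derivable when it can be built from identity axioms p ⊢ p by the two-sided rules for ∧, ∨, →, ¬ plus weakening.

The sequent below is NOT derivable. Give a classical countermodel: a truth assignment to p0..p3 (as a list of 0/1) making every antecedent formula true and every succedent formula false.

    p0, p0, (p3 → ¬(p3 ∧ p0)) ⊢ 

Search for a countermodel by truth-table:
  v=0000: Γ:[p0=F, p0=F, (p3 → ¬(p3 ∧ p0))=T] Δ:[] refutes=False
  v=0001: Γ:[p0=F, p0=F, (p3 → ¬(p3 ∧ p0))=T] Δ:[] refutes=False
  v=0010: Γ:[p0=F, p0=F, (p3 → ¬(p3 ∧ p0))=T] Δ:[] refutes=False
  v=0011: Γ:[p0=F, p0=F, (p3 → ¬(p3 ∧ p0))=T] Δ:[] refutes=False
  v=0100: Γ:[p0=F, p0=F, (p3 → ¬(p3 ∧ p0))=T] Δ:[] refutes=False
  v=0101: Γ:[p0=F, p0=F, (p3 → ¬(p3 ∧ p0))=T] Δ:[] refutes=False
  v=0110: Γ:[p0=F, p0=F, (p3 → ¬(p3 ∧ p0))=T] Δ:[] refutes=False
  v=0111: Γ:[p0=F, p0=F, (p3 → ¬(p3 ∧ p0))=T] Δ:[] refutes=False
  v=1000: Γ:[p0=T, p0=T, (p3 → ¬(p3 ∧ p0))=T] Δ:[] refutes=True  ← countermodel

Result: [1, 0, 0, 0]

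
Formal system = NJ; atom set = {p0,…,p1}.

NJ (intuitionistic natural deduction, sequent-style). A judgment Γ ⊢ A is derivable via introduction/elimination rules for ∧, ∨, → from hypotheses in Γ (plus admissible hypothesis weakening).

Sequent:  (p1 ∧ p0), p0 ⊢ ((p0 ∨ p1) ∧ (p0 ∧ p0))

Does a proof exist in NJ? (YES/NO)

Derivation trace:
[∧I] (p1 ∧ p0), p0 ⊢ ((p0 ∨ p1) ∧ (p0 ∧ p0))
  [Wk] p0, (p1 ∧ p0) ⊢ (p0 ∨ p1)
    [∨I₁] p0 ⊢ (p0 ∨ p1)
      [Ax] p0 ⊢ p0
  [∧I] p0 ⊢ (p0 ∧ p0)
    [Ax] p0 ⊢ p0
    [Ax] p0 ⊢ p0

Result: YES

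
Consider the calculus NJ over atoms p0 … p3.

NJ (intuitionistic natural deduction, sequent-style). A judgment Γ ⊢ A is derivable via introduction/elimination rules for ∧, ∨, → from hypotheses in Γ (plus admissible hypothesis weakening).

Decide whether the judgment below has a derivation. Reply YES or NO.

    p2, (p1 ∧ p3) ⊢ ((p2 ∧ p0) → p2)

Derivation trace:
[→I] p2, (p1 ∧ p3) ⊢ ((p2 ∧ p0) → p2)
  [Wk] p2, (p1 ∧ p3), (p2 ∧ p0) ⊢ p2
    [Wk] p2, (p1 ∧ p3) ⊢ p2
      [Ax] p2 ⊢ p2

Result: YES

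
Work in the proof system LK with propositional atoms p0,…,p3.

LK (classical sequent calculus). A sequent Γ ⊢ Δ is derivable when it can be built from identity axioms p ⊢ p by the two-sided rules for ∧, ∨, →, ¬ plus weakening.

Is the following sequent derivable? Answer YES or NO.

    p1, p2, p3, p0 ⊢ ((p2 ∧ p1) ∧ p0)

Proof tree:
[∧R] p1, p2, p3, p0 ⊢ ((p2 ∧ p1) ∧ p0)
  [∧R] p1, p2, p3 ⊢ (p2 ∧ p1)
    [Ax] p2 ⊢ p2
    [WL] p1, p3 ⊢ p1
      [Ax] p1 ⊢ p1
  [Ax] p0 ⊢ p0

Result: YES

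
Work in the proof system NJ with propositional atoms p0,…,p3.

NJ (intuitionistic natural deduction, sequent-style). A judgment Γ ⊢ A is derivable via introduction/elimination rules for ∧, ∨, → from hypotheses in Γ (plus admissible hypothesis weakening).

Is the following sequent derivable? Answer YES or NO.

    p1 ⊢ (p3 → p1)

Derivation (root first):
[→I] p1 ⊢ (p3 → p1)
  [Wk] p1, p3 ⊢ p1
    [Ax] p1 ⊢ p1

Result: YES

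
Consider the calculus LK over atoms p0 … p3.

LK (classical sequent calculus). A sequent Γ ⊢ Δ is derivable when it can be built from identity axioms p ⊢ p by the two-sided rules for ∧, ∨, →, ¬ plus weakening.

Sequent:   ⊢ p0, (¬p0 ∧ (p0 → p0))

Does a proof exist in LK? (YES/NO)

Proof tree:
[∧R]  ⊢ p0, (¬p0 ∧ (p0 → p0))
  [¬R]  ⊢ p0, ¬p0
    [Ax] p0 ⊢ p0
  [→R]  ⊢ (p0 → p0)
    [Ax] p0 ⊢ p0

Result: YES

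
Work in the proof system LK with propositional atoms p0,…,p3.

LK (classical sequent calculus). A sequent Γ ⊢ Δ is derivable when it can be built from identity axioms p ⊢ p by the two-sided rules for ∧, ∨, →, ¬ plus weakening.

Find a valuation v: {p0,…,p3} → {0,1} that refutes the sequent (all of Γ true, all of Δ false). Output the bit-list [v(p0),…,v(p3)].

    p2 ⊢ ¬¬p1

Search for a countermodel by truth-table:
  v=0000: Γ:[p2=F] Δ:[¬¬p1=F] refutes=False
  v=0001: Γ:[p2=F] Δ:[¬¬p1=F] refutes=False
  v=0010: Γ:[p2=T] Δ:[¬¬p1=F] refutes=True  ← countermodel

Result: [0, 0, 1, 0]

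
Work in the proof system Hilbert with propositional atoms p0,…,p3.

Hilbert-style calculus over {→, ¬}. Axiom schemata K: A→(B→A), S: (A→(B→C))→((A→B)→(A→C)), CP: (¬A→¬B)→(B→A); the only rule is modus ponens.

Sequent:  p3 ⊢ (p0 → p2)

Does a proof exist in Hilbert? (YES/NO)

Search for a countermodel by truth-table:
  v=0000: Γ:[p3=F] Δ:[(p0 → p2)=T] refutes=False
  v=0001: Γ:[p3=T] Δ:[(p0 → p2)=T] refutes=False
  v=0010: Γ:[p3=F] Δ:[(p0 → p2)=T] refutes=False
  v=0011: Γ:[p3=T] Δ:[(p0 → p2)=T] refutes=False
  v=0100: Γ:[p3=F] Δ:[(p0 → p2)=T] refutes=False
  v=0101: Γ:[p3=T] Δ:[(p0 → p2)=T] refutes=False
  v=0110: Γ:[p3=F] Δ:[(p0 → p2)=T] refutes=False
  v=0111: Γ:[p3=T] Δ:[(p0 → p2)=T] refutes=False
  v=1000: Γ:[p3=F] Δ:[(p0 → p2)=F] refutes=False
  v=1001: Γ:[p3=T] Δ:[(p0 → p2)=F] refutes=True  ← countermodel

Result: NO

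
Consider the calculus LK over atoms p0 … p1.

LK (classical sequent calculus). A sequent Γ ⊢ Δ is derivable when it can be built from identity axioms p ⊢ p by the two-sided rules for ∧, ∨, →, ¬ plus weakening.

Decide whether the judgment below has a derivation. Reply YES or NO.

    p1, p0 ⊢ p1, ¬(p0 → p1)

Derivation (root first):
[¬R] p1, p0 ⊢ p1, ¬(p0 → p1)
  [→L] p1, p0, (p0 → p1) ⊢ p1
    [WL] p0, p1 ⊢ p0
      [Ax] p0 ⊢ p0
    [Ax] p1 ⊢ p1

Result: YES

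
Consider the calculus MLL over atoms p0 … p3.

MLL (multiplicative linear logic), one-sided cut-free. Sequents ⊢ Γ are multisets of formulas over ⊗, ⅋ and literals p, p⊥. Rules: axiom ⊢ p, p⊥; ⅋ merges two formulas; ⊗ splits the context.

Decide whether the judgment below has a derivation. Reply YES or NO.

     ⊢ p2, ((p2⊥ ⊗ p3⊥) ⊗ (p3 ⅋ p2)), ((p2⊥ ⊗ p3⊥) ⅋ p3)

Derivation (root first):
[⅋]  ⊢ p2, ((p2⊥ ⊗ p3⊥) ⊗ (p3 ⅋ p2)), ((p2⊥ ⊗ p3⊥) ⅋ p3)
  [⊗]  ⊢ p2, p3, (p2⊥ ⊗ p3⊥), ((p2⊥ ⊗ p3⊥) ⊗ (p3 ⅋ p2))
    [⊗]  ⊢ p2, p3, (p2⊥ ⊗ p3⊥)
      [Ax]  ⊢ p2, p2⊥
      [Ax]  ⊢ p3, p3⊥
    [⅋]  ⊢ (p2⊥ ⊗ p3⊥), (p3 ⅋ p2)
      [⊗]  ⊢ p2, p3, (p2⊥ ⊗ p3⊥)
        [Ax]  ⊢ p2, p2⊥
        [Ax]  ⊢ p3, p3⊥

Result: YES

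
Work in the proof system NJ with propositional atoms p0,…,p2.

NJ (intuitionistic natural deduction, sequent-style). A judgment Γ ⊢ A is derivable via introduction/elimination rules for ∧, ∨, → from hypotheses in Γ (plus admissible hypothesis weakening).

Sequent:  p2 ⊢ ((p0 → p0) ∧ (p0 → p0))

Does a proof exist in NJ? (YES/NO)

Proof tree:
[∧I] p2 ⊢ ((p0 → p0) ∧ (p0 → p0))
  [Wk] p2 ⊢ (p0 → p0)
    [→I]  ⊢ (p0 → p0)
      [Ax] p0 ⊢ p0
  [→I]  ⊢ (p0 → p0)
    [Ax] p0 ⊢ p0

Result: YES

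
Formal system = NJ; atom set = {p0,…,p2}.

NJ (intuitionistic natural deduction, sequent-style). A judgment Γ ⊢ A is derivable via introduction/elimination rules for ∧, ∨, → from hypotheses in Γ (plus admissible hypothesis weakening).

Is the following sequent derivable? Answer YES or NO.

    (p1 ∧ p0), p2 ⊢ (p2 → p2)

Proof tree:
[→I] (p1 ∧ p0), p2 ⊢ (p2 → p2)
  [Wk] p2, (p1 ∧ p0), p2 ⊢ p2
    [Wk] p2, (p1 ∧ p0) ⊢ p2
      [Ax] p2 ⊢ p2

Result: YES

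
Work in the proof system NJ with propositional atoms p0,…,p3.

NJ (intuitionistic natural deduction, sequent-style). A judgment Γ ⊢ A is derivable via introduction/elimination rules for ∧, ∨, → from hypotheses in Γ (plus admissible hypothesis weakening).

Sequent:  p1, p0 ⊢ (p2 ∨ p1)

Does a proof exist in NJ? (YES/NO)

Proof tree:
[Wk] p1, p0 ⊢ (p2 ∨ p1)
  [∨I₂] p1 ⊢ (p2 ∨ p1)
    [Ax] p1 ⊢ p1

Result: YES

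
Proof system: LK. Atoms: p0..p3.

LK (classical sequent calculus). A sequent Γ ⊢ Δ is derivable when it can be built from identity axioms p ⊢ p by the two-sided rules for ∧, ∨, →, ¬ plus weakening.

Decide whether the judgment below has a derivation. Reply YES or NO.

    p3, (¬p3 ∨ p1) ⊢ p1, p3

Proof tree:
[WR] p3, (¬p3 ∨ p1) ⊢ p1, p3
  [∨L] p3, (¬p3 ∨ p1) ⊢ p1
    [¬L] p3, ¬p3 ⊢ 
      [Ax] p3 ⊢ p3
    [Ax] p1 ⊢ p1

Result: YES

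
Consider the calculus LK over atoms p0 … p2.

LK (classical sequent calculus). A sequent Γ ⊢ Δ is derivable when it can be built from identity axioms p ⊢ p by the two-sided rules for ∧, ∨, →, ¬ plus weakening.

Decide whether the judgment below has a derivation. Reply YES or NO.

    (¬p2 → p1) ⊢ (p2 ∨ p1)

Proof tree:
[∨R] (¬p2 → p1) ⊢ (p2 ∨ p1)
  [→L] (¬p2 → p1) ⊢ p1, p2
    [¬R]  ⊢ p2, ¬p2
      [Ax] p2 ⊢ p2
    [Ax] p1 ⊢ p1

Result: YES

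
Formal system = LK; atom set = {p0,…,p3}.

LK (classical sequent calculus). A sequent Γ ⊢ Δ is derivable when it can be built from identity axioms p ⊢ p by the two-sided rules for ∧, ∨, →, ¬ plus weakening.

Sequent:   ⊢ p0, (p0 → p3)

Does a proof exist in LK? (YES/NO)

Proof tree:
[→R]  ⊢ p0, (p0 → p3)
  [WR] p0 ⊢ p0, p3
    [Ax] p0 ⊢ p0

Result: YES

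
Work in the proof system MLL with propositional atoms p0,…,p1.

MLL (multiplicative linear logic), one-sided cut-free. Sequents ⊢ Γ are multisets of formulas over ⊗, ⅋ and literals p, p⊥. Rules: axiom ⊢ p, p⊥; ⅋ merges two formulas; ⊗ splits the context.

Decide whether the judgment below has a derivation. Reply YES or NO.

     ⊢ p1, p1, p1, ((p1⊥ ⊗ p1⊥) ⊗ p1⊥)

Proof tree:
[⊗]  ⊢ p1, p1, p1, ((p1⊥ ⊗ p1⊥) ⊗ p1⊥)
  [⊗]  ⊢ p1, p1, (p1⊥ ⊗ p1⊥)
    [Ax]  ⊢ p1, p1⊥
    [Ax]  ⊢ p1, p1⊥
  [Ax]  ⊢ p1, p1⊥

Result: YES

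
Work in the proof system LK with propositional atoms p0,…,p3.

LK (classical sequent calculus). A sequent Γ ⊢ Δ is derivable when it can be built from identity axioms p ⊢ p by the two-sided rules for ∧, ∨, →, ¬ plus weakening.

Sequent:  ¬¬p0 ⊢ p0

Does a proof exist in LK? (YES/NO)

Derivation (root first):
[¬L] ¬¬p0 ⊢ p0
  [¬R]  ⊢ p0, ¬p0
    [Ax] p0 ⊢ p0

Result: YES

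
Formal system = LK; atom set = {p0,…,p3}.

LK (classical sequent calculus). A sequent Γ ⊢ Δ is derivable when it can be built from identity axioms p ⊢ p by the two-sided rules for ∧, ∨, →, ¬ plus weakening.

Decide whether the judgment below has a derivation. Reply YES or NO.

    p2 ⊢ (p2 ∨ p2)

Derivation (root first):
[∨R] p2 ⊢ (p2 ∨ p2)
  [WR] p2 ⊢ p2, p2
    [Ax] p2 ⊢ p2

Result: YES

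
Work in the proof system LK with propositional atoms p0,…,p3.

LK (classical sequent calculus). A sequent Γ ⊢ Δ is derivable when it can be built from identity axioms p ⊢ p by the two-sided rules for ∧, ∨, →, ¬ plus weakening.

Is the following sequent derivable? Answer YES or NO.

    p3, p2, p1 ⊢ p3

Proof tree:
[WL] p3, p2, p1 ⊢ p3
  [WL] p3, p2 ⊢ p3
    [Ax] p3 ⊢ p3

Result: YES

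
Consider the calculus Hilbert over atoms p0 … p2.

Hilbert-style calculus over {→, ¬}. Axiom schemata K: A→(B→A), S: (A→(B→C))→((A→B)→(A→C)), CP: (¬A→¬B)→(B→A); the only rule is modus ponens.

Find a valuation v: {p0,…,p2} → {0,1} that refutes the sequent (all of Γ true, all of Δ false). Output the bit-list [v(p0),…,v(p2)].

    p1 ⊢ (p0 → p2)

Enumerate valuations to refute Γ ⊢ Δ:
  v=000: Γ:[p1=F] Δ:[(p0 → p2)=T] refutes=False
  v=001: Γ:[p1=F] Δ:[(p0 → p2)=T] refutes=False
  v=010: Γ:[p1=T] Δ:[(p0 → p2)=T] refutes=False
  v=011: Γ:[p1=T] Δ:[(p0 → p2)=T] refutes=False
  v=100: Γ:[p1=F] Δ:[(p0 → p2)=F] refutes=False
  v=101: Γ:[p1=F] Δ:[(p0 → p2)=T] refutes=False
  v=110: Γ:[p1=T] Δ:[(p0 → p2)=F] refutes=True  ← countermodel

Result: [1, 1, 0]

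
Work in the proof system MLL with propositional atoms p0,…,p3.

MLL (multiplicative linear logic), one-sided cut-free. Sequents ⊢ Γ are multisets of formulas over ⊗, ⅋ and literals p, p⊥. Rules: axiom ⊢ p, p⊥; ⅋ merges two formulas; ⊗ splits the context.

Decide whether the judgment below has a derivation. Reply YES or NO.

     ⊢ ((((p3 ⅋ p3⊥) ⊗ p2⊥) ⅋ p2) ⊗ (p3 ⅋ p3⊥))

Derivation (root first):
[⊗]  ⊢ ((((p3 ⅋ p3⊥) ⊗ p2⊥) ⅋ p2) ⊗ (p3 ⅋ p3⊥))
  [⅋]  ⊢ (((p3 ⅋ p3⊥) ⊗ p2⊥) ⅋ p2)
    [⊗]  ⊢ p2, ((p3 ⅋ p3⊥) ⊗ p2⊥)
      [⅋]  ⊢ (p3 ⅋ p3⊥)
        [Ax]  ⊢ p3, p3⊥
      [Ax]  ⊢ p2, p2⊥
  [⅋]  ⊢ (p3 ⅋ p3⊥)
    [Ax]  ⊢ p3, p3⊥

Result: YES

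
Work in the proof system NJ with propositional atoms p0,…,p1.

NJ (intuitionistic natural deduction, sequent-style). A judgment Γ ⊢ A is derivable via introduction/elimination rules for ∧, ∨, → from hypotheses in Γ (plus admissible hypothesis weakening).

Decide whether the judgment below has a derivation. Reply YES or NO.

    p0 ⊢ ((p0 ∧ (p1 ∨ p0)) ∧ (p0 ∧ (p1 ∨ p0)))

Derivation (root first):
[∧I] p0 ⊢ ((p0 ∧ (p1 ∨ p0)) ∧ (p0 ∧ (p1 ∨ p0)))
  [∧I] p0 ⊢ (p0 ∧ (p1 ∨ p0))
    [Ax] p0 ⊢ p0
    [∨I₂] p0 ⊢ (p1 ∨ p0)
      [Ax] p0 ⊢ p0
  [∧I] p0 ⊢ (p0 ∧ (p1 ∨ p0))
    [Ax] p0 ⊢ p0
    [∨I₂] p0 ⊢ (p1 ∨ p0)
      [Ax] p0 ⊢ p0

Result: YES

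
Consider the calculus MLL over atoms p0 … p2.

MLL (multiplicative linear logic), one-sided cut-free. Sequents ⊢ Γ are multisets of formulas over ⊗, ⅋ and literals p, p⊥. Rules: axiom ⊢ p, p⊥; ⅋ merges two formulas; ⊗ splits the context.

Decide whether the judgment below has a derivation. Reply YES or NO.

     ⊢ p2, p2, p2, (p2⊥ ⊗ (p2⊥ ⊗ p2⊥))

Proof tree:
[⊗]  ⊢ p2, p2, p2, (p2⊥ ⊗ (p2⊥ ⊗ p2⊥))
  [Ax]  ⊢ p2, p2⊥
  [⊗]  ⊢ p2, p2, (p2⊥ ⊗ p2⊥)
    [Ax]  ⊢ p2, p2⊥
    [Ax]  ⊢ p2, p2⊥

Result: YES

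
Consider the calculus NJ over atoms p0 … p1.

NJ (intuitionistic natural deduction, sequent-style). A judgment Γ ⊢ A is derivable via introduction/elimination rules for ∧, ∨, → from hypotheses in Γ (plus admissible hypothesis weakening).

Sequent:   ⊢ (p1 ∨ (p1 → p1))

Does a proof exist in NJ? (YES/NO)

Derivation trace:
[∨I₂]  ⊢ (p1 ∨ (p1 → p1))
  [→I]  ⊢ (p1 → p1)
    [Ax] p1 ⊢ p1

Result: YES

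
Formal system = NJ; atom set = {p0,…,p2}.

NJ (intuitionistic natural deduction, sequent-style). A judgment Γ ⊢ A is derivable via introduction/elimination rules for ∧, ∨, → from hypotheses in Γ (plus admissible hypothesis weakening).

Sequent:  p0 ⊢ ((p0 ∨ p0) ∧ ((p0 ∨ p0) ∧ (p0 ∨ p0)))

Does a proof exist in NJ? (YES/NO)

Proof tree:
[∧I] p0 ⊢ ((p0 ∨ p0) ∧ ((p0 ∨ p0) ∧ (p0 ∨ p0)))
  [∨I₂] p0 ⊢ (p0 ∨ p0)
    [Ax] p0 ⊢ p0
  [∧I] p0 ⊢ ((p0 ∨ p0) ∧ (p0 ∨ p0))
    [∨I₂] p0 ⊢ (p0 ∨ p0)
      [Ax] p0 ⊢ p0
    [∨I₂] p0 ⊢ (p0 ∨ p0)
      [Ax] p0 ⊢ p0

Result: YES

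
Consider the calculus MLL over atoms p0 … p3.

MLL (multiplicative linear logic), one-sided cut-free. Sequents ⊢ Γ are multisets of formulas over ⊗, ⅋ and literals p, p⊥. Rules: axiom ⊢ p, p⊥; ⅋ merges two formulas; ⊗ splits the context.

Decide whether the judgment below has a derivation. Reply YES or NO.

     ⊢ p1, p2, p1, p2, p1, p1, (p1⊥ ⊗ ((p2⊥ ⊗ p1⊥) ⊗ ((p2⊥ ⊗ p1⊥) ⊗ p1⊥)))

Proof tree:
[⊗]  ⊢ p1, p2, p1, p2, p1, p1, (p1⊥ ⊗ ((p2⊥ ⊗ p1⊥) ⊗ ((p2⊥ ⊗ p1⊥) ⊗ p1⊥)))
  [Ax]  ⊢ p1, p1⊥
  [⊗]  ⊢ p2, p1, p2, p1, p1, ((p2⊥ ⊗ p1⊥) ⊗ ((p2⊥ ⊗ p1⊥) ⊗ p1⊥))
    [⊗]  ⊢ p2, p1, (p2⊥ ⊗ p1⊥)
      [Ax]  ⊢ p2, p2⊥
      [Ax]  ⊢ p1, p1⊥
    [⊗]  ⊢ p2, p1, p1, ((p2⊥ ⊗ p1⊥) ⊗ p1⊥)
      [⊗]  ⊢ p2, p1, (p2⊥ ⊗ p1⊥)
        [Ax]  ⊢ p2, p2⊥
        [Ax]  ⊢ p1, p1⊥
      [Ax]  ⊢ p1, p1⊥

Result: YES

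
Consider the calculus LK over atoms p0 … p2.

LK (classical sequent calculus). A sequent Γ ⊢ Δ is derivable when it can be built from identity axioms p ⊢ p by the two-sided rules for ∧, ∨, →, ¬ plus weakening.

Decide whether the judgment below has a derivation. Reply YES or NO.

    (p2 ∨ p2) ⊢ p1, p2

Derivation trace:
[∨L] (p2 ∨ p2) ⊢ p1, p2
  [WR] p2 ⊢ p2, p1
    [Ax] p2 ⊢ p2
  [WR] p2 ⊢ p2, p1
    [Ax] p2 ⊢ p2

Result: YES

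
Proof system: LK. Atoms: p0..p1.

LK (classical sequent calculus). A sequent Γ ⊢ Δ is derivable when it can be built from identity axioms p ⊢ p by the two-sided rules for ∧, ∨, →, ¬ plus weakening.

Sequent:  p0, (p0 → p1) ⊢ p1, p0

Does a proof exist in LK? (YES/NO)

Derivation (root first):
[→L] p0, (p0 → p1) ⊢ p1, p0
  [Ax] p0 ⊢ p0
  [WR] p1 ⊢ p1, p0, p1
    [WR] p1 ⊢ p1, p0
      [Ax] p1 ⊢ p1

Result: YES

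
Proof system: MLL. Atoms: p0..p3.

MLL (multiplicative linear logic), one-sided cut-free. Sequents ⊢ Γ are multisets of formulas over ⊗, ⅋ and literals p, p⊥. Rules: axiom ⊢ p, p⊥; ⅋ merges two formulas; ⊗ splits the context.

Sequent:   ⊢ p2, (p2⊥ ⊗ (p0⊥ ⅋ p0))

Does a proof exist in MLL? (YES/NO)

Proof tree:
[⊗]  ⊢ p2, (p2⊥ ⊗ (p0⊥ ⅋ p0))
  [Ax]  ⊢ p2, p2⊥
  [⅋]  ⊢ (p0⊥ ⅋ p0)
    [Ax]  ⊢ p0, p0⊥

Result: YES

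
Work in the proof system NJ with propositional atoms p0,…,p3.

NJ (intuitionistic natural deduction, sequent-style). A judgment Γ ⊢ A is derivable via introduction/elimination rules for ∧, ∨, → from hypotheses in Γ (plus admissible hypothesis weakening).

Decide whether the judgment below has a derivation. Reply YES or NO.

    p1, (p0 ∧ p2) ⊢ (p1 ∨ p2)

Derivation (root first):
[Wk] p1, (p0 ∧ p2) ⊢ (p1 ∨ p2)
  [∨I₁] p1 ⊢ (p1 ∨ p2)
    [Ax] p1 ⊢ p1

Result: YES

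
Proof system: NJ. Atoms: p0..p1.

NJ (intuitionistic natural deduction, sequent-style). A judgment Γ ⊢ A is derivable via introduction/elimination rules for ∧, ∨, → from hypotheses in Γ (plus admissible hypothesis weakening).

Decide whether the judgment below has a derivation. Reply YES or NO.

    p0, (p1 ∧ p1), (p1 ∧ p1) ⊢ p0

Derivation trace:
[Wk] p0, (p1 ∧ p1), (p1 ∧ p1) ⊢ p0
  [Wk] p0, (p1 ∧ p1) ⊢ p0
    [Ax] p0 ⊢ p0

Result: YES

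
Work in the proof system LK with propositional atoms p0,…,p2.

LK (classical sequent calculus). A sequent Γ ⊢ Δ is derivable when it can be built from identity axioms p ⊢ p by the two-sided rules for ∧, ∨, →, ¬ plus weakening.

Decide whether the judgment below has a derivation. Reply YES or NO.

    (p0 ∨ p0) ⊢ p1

Enumerate valuations to refute Γ ⊢ Δ:
  v=000: Γ:[(p0 ∨ p0)=F] Δ:[p1=F] refutes=False
  v=001: Γ:[(p0 ∨ p0)=F] Δ:[p1=F] refutes=False
  v=010: Γ:[(p0 ∨ p0)=F] Δ:[p1=T] refutes=False
  v=011: Γ:[(p0 ∨ p0)=F] Δ:[p1=T] refutes=False
  v=100: Γ:[(p0 ∨ p0)=T] Δ:[p1=F] refutes=True  ← countermodel

Result: NO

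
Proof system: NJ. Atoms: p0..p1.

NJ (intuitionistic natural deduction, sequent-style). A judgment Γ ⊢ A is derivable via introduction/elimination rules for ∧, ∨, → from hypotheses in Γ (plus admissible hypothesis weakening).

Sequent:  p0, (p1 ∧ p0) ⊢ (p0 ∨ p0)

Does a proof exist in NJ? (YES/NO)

Proof tree:
[∨I₁] p0, (p1 ∧ p0) ⊢ (p0 ∨ p0)
  [Wk] p0, (p1 ∧ p0) ⊢ p0
    [Ax] p0 ⊢ p0

Result: YES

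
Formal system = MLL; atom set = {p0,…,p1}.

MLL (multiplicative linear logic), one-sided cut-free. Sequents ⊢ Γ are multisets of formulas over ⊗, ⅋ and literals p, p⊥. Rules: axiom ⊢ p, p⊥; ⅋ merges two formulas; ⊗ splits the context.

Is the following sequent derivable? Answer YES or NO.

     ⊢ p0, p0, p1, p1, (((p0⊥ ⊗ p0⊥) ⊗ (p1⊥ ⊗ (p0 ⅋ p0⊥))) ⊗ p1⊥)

Derivation (root first):
[⊗]  ⊢ p0, p0, p1, p1, (((p0⊥ ⊗ p0⊥) ⊗ (p1⊥ ⊗ (p0 ⅋ p0⊥))) ⊗ p1⊥)
  [⊗]  ⊢ p0, p0, p1, ((p0⊥ ⊗ p0⊥) ⊗ (p1⊥ ⊗ (p0 ⅋ p0⊥)))
    [⊗]  ⊢ p0, p0, (p0⊥ ⊗ p0⊥)
      [Ax]  ⊢ p0, p0⊥
      [Ax]  ⊢ p0, p0⊥
    [⊗]  ⊢ p1, (p1⊥ ⊗ (p0 ⅋ p0⊥))
      [Ax]  ⊢ p1, p1⊥
      [⅋]  ⊢ (p0 ⅋ p0⊥)
        [Ax]  ⊢ p0, p0⊥
  [Ax]  ⊢ p1, p1⊥

Result: YES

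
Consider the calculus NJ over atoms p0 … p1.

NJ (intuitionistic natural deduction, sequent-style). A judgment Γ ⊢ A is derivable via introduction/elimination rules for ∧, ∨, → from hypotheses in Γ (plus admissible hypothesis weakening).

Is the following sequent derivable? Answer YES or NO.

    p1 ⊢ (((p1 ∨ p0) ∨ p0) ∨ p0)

Derivation (root first):
[∨I₁] p1 ⊢ (((p1 ∨ p0) ∨ p0) ∨ p0)
  [∨I₁] p1 ⊢ ((p1 ∨ p0) ∨ p0)
    [∨I₁] p1 ⊢ (p1 ∨ p0)
      [Ax] p1 ⊢ p1

Result: YES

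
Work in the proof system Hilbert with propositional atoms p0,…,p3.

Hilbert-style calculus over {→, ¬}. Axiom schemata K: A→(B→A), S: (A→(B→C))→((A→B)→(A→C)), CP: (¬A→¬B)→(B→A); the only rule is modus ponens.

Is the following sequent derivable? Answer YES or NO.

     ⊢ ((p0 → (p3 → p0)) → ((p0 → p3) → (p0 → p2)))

Enumerate valuations to refute Γ ⊢ Δ:
  v=0000: Γ:[] Δ:[((p0 → (p3 → p0)) → ((p0 → p3) → (p0 → p2)))=T] refutes=False
  v=0001: Γ:[] Δ:[((p0 → (p3 → p0)) → ((p0 → p3) → (p0 → p2)))=T] refutes=False
  v=0010: Γ:[] Δ:[((p0 → (p3 → p0)) → ((p0 → p3) → (p0 → p2)))=T] refutes=False
  v=0011: Γ:[] Δ:[((p0 → (p3 → p0)) → ((p0 → p3) → (p0 → p2)))=T] refutes=False
  v=0100: Γ:[] Δ:[((p0 → (p3 → p0)) → ((p0 → p3) → (p0 → p2)))=T] refutes=False
  v=0101: Γ:[] Δ:[((p0 → (p3 → p0)) → ((p0 → p3) → (p0 → p2)))=T] refutes=False
  v=0110: Γ:[] Δ:[((p0 → (p3 → p0)) → ((p0 → p3) → (p0 → p2)))=T] refutes=False
  v=0111: Γ:[] Δ:[((p0 → (p3 → p0)) → ((p0 → p3) → (p0 → p2)))=T] refutes=False
  v=1000: Γ:[] Δ:[((p0 → (p3 → p0)) → ((p0 → p3) → (p0 → p2)))=T] refutes=False
  v=1001: Γ:[] Δ:[((p0 → (p3 → p0)) → ((p0 → p3) → (p0 → p2)))=F] refutes=True  ← countermodel

Result: NO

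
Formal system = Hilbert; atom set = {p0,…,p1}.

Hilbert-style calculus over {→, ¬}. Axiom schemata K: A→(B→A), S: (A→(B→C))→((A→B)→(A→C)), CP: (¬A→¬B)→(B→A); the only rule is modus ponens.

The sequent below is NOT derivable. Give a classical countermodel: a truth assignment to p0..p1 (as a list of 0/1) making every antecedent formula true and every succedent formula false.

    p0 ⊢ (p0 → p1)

Truth-table refutation:
  v=00: Γ:[p0=F] Δ:[(p0 → p1)=T] refutes=False
  v=01: Γ:[p0=F] Δ:[(p0 → p1)=T] refutes=False
  v=10: Γ:[p0=T] Δ:[(p0 → p1)=F] refutes=True  ← countermodel

Result: [1, 0]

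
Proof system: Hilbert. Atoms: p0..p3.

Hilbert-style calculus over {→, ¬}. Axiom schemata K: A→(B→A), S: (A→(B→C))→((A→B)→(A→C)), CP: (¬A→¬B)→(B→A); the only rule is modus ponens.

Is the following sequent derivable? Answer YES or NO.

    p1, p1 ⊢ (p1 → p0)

Truth-table refutation:
  v=0000: Γ:[p1=F, p1=F] Δ:[(p1 → p0)=T] refutes=False
  v=0001: Γ:[p1=F, p1=F] Δ:[(p1 → p0)=T] refutes=False
  v=0010: Γ:[p1=F, p1=F] Δ:[(p1 → p0)=T] refutes=False
  v=0011: Γ:[p1=F, p1=F] Δ:[(p1 → p0)=T] refutes=False
  v=0100: Γ:[p1=T, p1=T] Δ:[(p1 → p0)=F] refutes=True  ← countermodel

Result: NO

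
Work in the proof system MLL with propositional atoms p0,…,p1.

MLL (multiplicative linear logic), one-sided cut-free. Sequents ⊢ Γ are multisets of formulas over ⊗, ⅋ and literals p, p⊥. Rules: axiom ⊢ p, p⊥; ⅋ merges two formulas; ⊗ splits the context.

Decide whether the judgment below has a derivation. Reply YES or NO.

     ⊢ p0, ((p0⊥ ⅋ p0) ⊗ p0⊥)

Derivation (root first):
[⊗]  ⊢ p0, ((p0⊥ ⅋ p0) ⊗ p0⊥)
  [⅋]  ⊢ (p0⊥ ⅋ p0)
    [Ax]  ⊢ p0, p0⊥
  [Ax]  ⊢ p0, p0⊥

Result: YES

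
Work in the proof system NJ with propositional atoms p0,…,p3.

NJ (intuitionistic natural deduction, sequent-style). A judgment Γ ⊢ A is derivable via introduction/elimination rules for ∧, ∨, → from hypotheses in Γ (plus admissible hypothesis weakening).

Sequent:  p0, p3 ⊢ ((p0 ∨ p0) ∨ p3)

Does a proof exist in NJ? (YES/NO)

Proof tree:
[∨I₁] p0, p3 ⊢ ((p0 ∨ p0) ∨ p3)
  [Wk] p0, p3 ⊢ (p0 ∨ p0)
    [∨I₂] p0 ⊢ (p0 ∨ p0)
      [Ax] p0 ⊢ p0

Result: YES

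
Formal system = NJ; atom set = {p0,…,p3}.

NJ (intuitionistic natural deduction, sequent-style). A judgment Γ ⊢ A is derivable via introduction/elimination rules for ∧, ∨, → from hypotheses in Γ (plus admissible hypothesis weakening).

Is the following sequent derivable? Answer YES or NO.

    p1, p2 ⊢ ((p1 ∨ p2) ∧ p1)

Derivation trace:
[Wk] p1, p2 ⊢ ((p1 ∨ p2) ∧ p1)
  [∧I] p1 ⊢ ((p1 ∨ p2) ∧ p1)
    [∨I₁] p1 ⊢ (p1 ∨ p2)
      [Ax] p1 ⊢ p1
    [Ax] p1 ⊢ p1

Result: YES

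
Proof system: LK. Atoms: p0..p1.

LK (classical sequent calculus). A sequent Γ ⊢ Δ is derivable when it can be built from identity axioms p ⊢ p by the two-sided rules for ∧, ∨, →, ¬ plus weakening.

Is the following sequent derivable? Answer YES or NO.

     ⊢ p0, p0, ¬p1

Search for a countermodel by truth-table:
  v=00: Γ:[] Δ:[p0=F, p0=F, ¬p1=T] refutes=False
  v=01: Γ:[] Δ:[p0=F, p0=F, ¬p1=F] refutes=True  ← countermodel

Result: NO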